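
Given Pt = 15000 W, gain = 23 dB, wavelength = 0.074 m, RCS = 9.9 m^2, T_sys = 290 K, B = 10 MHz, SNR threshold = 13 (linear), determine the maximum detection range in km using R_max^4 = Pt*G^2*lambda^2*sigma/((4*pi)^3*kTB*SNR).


G_lin = 10^(23/10) = 199.526231
R^4 = 15000 * 199.526231^2 * 0.074^2 * 9.9 / ((4*pi)^3 * 1.38e-23 * 290 * 10000000.0 * 13)
R^4 = 3.13574e16 m^4
R_max = (3.13574e16)^(1/4) = 13307.1 m = 13.3 km

13.3 km


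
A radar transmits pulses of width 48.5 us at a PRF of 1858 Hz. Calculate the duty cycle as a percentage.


DC = 48.5e-6 * 1858 * 100 = 9.01%

9.01%


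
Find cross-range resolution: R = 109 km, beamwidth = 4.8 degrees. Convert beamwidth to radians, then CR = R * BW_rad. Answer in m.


BW_rad = 0.083775804
CR = 109000 * 0.083775804 = 9131.6 m

9131.6 m


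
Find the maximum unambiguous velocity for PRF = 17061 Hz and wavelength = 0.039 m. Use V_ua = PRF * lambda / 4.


V_ua = 17061 * 0.039 / 4 = 166.3 m/s

166.3 m/s


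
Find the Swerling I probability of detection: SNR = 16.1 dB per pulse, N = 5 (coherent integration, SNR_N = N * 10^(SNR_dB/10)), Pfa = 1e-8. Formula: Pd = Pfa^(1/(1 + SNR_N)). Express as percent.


SNR_lin = 10^(16.1/10) = 40.73803
SNR_N = 5 * 40.73803 = 203.69015
1/(1 + SNR_N) = 1/204.69015 = 0.0048854
Pd = (1e-8)^0.0048854 = 0.91394
Pd = 91.4%

91.4%


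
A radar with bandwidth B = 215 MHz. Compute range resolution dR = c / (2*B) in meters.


dR = 3e8 / (2 * 215000000.0) = 0.7 m

0.7 m


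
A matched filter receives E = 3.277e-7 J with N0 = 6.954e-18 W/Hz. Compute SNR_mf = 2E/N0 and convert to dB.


SNR_lin = 2 * 3.277e-7 / 6.954e-18 = 9.425e10
SNR_dB = 10*log10(9.425e10) = 109.7 dB

109.7 dB


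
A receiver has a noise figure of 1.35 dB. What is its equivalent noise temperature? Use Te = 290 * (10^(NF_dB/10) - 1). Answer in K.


NF_lin = 10^(1.35/10) = 1.364583
Te = 290 * (1.364583 - 1) = 105.7 K

105.7 K


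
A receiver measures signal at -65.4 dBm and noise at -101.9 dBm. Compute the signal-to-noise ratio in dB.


SNR = -65.4 - (-101.9) = 36.5 dB

36.5 dB


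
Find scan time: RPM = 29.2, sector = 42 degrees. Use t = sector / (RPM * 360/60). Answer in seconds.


t = 42 / (29.2 * 360) * 60 = 0.24 s

0.24 s


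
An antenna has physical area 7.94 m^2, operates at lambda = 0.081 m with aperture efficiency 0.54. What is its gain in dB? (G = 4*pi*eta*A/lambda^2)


G_linear = 4*pi*0.54*7.94/0.081^2 = 8212.1
G_dB = 10*log10(8212.1) = 39.1 dB

39.1 dB


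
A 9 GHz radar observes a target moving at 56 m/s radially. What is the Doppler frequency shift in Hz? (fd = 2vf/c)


fd = 2 * 56 * 9000000000.0 / 3e8 = 3360.0 Hz

3360.0 Hz


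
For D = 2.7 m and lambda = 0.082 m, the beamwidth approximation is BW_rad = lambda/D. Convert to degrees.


BW_rad = 0.082 / 2.7 = 0.03037
BW_deg = 1.74 degrees

1.74 degrees


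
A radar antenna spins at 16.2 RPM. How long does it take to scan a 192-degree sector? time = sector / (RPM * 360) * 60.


t = 192 / (16.2 * 360) * 60 = 1.98 s

1.98 s


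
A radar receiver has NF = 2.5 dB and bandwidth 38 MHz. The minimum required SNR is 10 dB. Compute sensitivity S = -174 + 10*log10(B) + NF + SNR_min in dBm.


10*log10(38000000.0) = 75.8
S = -174 + 75.8 + 2.5 + 10 = -85.7 dBm

-85.7 dBm


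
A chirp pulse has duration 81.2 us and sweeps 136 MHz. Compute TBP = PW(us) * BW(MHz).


TBP = 81.2 * 136 = 11043.2

11043.2


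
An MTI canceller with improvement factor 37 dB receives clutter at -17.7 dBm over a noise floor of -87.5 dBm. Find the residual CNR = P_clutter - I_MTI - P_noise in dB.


CNR = -17.7 - 37 - (-87.5) = 32.8 dB

32.8 dB


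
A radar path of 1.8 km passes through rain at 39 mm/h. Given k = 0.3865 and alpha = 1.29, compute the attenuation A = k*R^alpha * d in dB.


gamma = 0.3865 * 39^1.29 = 43.613691 dB/km
A = 43.613691 * 1.8 = 78.5 dB

78.5 dB


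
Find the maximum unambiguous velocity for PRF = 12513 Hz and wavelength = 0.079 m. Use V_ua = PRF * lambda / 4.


V_ua = 12513 * 0.079 / 4 = 247.1 m/s

247.1 m/s


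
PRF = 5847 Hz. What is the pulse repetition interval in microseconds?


PRI = 1/5847 = 0.0001710279 s = 171.0 us

171.0 us


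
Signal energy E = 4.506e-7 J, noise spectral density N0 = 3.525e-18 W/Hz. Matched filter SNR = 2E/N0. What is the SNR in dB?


SNR_lin = 2 * 4.506e-7 / 3.525e-18 = 2.557e11
SNR_dB = 10*log10(2.557e11) = 114.1 dB

114.1 dB


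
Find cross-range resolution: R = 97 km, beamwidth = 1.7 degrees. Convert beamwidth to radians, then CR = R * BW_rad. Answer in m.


BW_rad = 0.029670597
CR = 97000 * 0.029670597 = 2878.0 m

2878.0 m


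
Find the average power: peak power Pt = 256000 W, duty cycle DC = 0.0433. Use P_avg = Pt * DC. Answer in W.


P_avg = 256000 * 0.0433 = 11084.8 W

11084.8 W


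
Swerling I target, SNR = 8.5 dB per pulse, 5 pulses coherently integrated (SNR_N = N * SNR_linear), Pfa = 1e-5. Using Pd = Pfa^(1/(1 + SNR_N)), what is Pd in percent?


SNR_lin = 10^(8.5/10) = 7.07946
SNR_N = 5 * 7.07946 = 35.3973
1/(1 + SNR_N) = 1/36.3973 = 0.0274746
Pd = (1e-5)^0.0274746 = 0.72883
Pd = 72.9%

72.9%


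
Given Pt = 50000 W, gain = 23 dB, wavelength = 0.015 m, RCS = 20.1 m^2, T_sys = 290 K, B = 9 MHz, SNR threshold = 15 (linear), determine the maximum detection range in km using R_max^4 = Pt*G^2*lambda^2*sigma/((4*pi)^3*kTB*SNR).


G_lin = 10^(23/10) = 199.526231
R^4 = 50000 * 199.526231^2 * 0.015^2 * 20.1 / ((4*pi)^3 * 1.38e-23 * 290 * 9000000.0 * 15)
R^4 = 8.39669e15 m^4
R_max = (8.39669e15)^(1/4) = 9572.5 m = 9.6 km

9.6 km


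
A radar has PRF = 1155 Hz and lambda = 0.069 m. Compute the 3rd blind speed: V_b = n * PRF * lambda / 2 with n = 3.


V_blind = 3 * 1155 * 0.069 / 2 = 119.5 m/s

119.5 m/s


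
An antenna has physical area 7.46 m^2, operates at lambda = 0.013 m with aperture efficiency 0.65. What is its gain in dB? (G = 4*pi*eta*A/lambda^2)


G_linear = 4*pi*0.65*7.46/0.013^2 = 360558.17
G_dB = 10*log10(360558.17) = 55.6 dB

55.6 dB


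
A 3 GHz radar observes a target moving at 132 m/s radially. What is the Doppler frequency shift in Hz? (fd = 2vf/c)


fd = 2 * 132 * 3000000000.0 / 3e8 = 2640.0 Hz

2640.0 Hz


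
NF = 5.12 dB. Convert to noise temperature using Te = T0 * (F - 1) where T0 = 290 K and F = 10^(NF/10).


NF_lin = 10^(5.12/10) = 3.250873
Te = 290 * (3.250873 - 1) = 652.8 K

652.8 K


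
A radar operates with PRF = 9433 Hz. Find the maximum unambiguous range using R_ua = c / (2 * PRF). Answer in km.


R_ua = 3e8 / (2 * 9433) = 15901.6 m = 15.9 km

15.9 km


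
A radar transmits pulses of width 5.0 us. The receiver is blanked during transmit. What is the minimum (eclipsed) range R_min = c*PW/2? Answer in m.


R_min = 3e8 * 5.0e-6 / 2 = 750.0 m

750.0 m


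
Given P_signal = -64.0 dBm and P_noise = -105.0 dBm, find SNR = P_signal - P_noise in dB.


SNR = -64.0 - (-105.0) = 41.0 dB

41.0 dB


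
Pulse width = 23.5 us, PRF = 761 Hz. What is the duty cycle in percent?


DC = 23.5e-6 * 761 * 100 = 1.79%

1.79%


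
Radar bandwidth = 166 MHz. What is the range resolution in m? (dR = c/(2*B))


dR = 3e8 / (2 * 166000000.0) = 0.9 m

0.9 m


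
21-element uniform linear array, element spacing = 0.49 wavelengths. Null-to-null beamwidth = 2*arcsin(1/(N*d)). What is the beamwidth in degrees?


1/(N*d) = 1/(21*0.49) = 0.097182
BW = 2*arcsin(0.097182) = 11.2 degrees

11.2 degrees


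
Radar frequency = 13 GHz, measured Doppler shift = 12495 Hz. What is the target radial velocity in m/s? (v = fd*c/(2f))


v = 12495 * 3e8 / (2 * 13000000000.0) = 144.2 m/s

144.2 m/s


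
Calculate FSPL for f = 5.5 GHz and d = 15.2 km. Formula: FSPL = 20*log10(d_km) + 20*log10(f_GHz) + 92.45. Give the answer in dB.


20*log10(15.2) = 23.64
20*log10(5.5) = 14.81
FSPL = 130.9 dB

130.9 dB


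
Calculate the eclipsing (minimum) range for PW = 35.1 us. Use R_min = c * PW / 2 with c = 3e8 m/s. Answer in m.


R_min = 3e8 * 35.1e-6 / 2 = 5265.0 m

5265.0 m


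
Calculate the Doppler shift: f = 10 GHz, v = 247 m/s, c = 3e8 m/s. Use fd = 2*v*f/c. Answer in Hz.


fd = 2 * 247 * 10000000000.0 / 3e8 = 16466.7 Hz

16466.7 Hz


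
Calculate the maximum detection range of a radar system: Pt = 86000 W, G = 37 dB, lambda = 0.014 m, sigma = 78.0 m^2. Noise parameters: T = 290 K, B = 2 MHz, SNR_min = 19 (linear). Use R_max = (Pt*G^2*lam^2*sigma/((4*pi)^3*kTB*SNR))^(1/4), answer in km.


G_lin = 10^(37/10) = 5011.872336
R^4 = 86000 * 5011.872336^2 * 0.014^2 * 78.0 / ((4*pi)^3 * 1.38e-23 * 290 * 2000000.0 * 19)
R^4 = 1.09436e20 m^4
R_max = (1.09436e20)^(1/4) = 102279.8 m = 102.3 km

102.3 km


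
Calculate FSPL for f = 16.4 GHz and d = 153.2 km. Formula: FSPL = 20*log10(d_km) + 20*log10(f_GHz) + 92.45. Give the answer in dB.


20*log10(153.2) = 43.71
20*log10(16.4) = 24.3
FSPL = 160.5 dB

160.5 dB


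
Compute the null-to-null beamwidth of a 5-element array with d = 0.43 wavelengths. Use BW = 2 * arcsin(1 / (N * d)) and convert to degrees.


1/(N*d) = 1/(5*0.43) = 0.465116
BW = 2*arcsin(0.465116) = 55.4 degrees

55.4 degrees


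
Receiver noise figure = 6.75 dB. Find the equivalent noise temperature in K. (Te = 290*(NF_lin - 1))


NF_lin = 10^(6.75/10) = 4.731513
Te = 290 * (4.731513 - 1) = 1082.1 K

1082.1 K


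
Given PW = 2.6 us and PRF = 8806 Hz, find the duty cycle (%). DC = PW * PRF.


DC = 2.6e-6 * 8806 * 100 = 2.29%

2.29%


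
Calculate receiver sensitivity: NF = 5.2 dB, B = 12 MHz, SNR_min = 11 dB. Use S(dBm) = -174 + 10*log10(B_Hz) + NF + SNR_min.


10*log10(12000000.0) = 70.79
S = -174 + 70.79 + 5.2 + 11 = -87.0 dBm

-87.0 dBm


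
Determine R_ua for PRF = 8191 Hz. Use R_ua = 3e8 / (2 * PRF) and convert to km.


R_ua = 3e8 / (2 * 8191) = 18312.8 m = 18.3 km

18.3 km


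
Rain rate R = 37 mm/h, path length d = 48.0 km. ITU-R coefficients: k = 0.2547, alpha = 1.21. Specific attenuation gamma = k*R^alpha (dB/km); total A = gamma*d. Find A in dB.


gamma = 0.2547 * 37^1.21 = 20.116528 dB/km
A = 20.116528 * 48.0 = 965.59 dB

965.59 dB


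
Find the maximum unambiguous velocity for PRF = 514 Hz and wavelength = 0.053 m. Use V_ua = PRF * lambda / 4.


V_ua = 514 * 0.053 / 4 = 6.8 m/s

6.8 m/s


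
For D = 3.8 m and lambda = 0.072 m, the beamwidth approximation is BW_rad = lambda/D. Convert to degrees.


BW_rad = 0.072 / 3.8 = 0.018947
BW_deg = 1.09 degrees

1.09 degrees


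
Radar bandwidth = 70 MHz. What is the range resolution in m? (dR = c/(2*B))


dR = 3e8 / (2 * 70000000.0) = 2.14 m

2.14 m


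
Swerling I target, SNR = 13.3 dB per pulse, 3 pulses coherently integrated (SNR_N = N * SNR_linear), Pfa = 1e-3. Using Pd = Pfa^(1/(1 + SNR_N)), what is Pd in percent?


SNR_lin = 10^(13.3/10) = 21.37962
SNR_N = 3 * 21.37962 = 64.13886
1/(1 + SNR_N) = 1/65.13886 = 0.0153518
Pd = (1e-3)^0.0153518 = 0.89938
Pd = 89.9%

89.9%


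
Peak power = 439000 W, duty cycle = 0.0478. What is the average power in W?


P_avg = 439000 * 0.0478 = 20984.2 W

20984.2 W


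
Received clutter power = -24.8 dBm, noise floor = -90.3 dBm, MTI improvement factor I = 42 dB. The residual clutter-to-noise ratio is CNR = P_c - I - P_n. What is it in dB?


CNR = -24.8 - 42 - (-90.3) = 23.5 dB

23.5 dB


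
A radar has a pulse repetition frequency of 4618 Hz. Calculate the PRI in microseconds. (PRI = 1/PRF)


PRI = 1/4618 = 0.000216544 s = 216.5 us

216.5 us


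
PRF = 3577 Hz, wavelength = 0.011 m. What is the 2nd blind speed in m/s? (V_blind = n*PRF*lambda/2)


V_blind = 2 * 3577 * 0.011 / 2 = 39.3 m/s

39.3 m/s


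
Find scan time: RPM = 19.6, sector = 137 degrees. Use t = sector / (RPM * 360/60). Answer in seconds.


t = 137 / (19.6 * 360) * 60 = 1.16 s

1.16 s


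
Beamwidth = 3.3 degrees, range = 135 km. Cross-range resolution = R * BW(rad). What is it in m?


BW_rad = 0.057595865
CR = 135000 * 0.057595865 = 7775.4 m

7775.4 m


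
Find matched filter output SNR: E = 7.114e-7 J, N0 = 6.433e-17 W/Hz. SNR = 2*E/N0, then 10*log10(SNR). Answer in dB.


SNR_lin = 2 * 7.114e-7 / 6.433e-17 = 2.212e10
SNR_dB = 10*log10(2.212e10) = 103.4 dB

103.4 dB


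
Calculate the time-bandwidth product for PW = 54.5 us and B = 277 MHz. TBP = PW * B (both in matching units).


TBP = 54.5 * 277 = 15096.5

15096.5


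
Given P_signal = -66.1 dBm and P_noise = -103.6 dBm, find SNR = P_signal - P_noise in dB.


SNR = -66.1 - (-103.6) = 37.5 dB

37.5 dB


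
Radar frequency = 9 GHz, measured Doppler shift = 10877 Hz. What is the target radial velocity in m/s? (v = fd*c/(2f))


v = 10877 * 3e8 / (2 * 9000000000.0) = 181.3 m/s

181.3 m/s


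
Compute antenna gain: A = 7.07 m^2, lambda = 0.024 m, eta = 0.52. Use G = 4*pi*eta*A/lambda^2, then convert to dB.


G_linear = 4*pi*0.52*7.07/0.024^2 = 80206.61
G_dB = 10*log10(80206.61) = 49.0 dB

49.0 dB


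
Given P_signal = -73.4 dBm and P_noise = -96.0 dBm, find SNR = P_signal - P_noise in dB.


SNR = -73.4 - (-96.0) = 22.6 dB

22.6 dB


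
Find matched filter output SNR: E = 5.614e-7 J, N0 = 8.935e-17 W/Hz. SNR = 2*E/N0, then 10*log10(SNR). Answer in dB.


SNR_lin = 2 * 5.614e-7 / 8.935e-17 = 1.257e10
SNR_dB = 10*log10(1.257e10) = 101.0 dB

101.0 dB


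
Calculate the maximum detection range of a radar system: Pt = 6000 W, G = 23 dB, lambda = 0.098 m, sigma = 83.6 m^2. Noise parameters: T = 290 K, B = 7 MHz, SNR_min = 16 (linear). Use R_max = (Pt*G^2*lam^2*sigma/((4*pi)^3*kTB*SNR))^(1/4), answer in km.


G_lin = 10^(23/10) = 199.526231
R^4 = 6000 * 199.526231^2 * 0.098^2 * 83.6 / ((4*pi)^3 * 1.38e-23 * 290 * 7000000.0 * 16)
R^4 = 2.15618e17 m^4
R_max = (2.15618e17)^(1/4) = 21548.7 m = 21.5 km

21.5 km


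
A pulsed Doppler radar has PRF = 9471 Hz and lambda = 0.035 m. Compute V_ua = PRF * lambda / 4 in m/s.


V_ua = 9471 * 0.035 / 4 = 82.9 m/s

82.9 m/s


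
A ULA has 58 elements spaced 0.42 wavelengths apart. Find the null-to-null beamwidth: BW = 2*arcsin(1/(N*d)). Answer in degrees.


1/(N*d) = 1/(58*0.42) = 0.041051
BW = 2*arcsin(0.041051) = 4.7 degrees

4.7 degrees


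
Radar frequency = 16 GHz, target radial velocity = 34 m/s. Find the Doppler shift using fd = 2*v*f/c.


fd = 2 * 34 * 16000000000.0 / 3e8 = 3626.7 Hz

3626.7 Hz


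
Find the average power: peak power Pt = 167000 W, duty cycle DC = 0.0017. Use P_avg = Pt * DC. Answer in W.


P_avg = 167000 * 0.0017 = 283.9 W

283.9 W


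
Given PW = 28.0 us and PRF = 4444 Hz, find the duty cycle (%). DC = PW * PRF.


DC = 28.0e-6 * 4444 * 100 = 12.44%

12.44%


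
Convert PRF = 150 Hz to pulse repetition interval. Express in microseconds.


PRI = 1/150 = 0.0066666667 s = 6666.7 us

6666.7 us


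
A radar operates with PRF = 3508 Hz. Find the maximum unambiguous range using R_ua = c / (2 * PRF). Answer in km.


R_ua = 3e8 / (2 * 3508) = 42759.4 m = 42.8 km

42.8 km


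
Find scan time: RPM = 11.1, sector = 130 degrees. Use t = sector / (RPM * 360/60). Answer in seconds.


t = 130 / (11.1 * 360) * 60 = 1.95 s

1.95 s


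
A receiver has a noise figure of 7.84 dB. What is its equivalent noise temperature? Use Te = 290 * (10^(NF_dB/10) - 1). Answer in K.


NF_lin = 10^(7.84/10) = 6.08135
Te = 290 * (6.08135 - 1) = 1473.6 K

1473.6 K


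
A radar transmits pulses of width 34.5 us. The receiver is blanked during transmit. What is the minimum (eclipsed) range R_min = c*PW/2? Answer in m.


R_min = 3e8 * 34.5e-6 / 2 = 5175.0 m

5175.0 m


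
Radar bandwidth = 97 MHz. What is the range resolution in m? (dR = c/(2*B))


dR = 3e8 / (2 * 97000000.0) = 1.55 m

1.55 m


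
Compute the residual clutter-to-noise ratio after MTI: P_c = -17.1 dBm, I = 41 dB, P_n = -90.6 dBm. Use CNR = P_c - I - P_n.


CNR = -17.1 - 41 - (-90.6) = 32.5 dB

32.5 dB


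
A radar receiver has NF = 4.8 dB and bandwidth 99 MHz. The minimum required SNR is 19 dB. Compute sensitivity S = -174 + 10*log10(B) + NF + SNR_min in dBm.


10*log10(99000000.0) = 79.96
S = -174 + 79.96 + 4.8 + 19 = -70.2 dBm

-70.2 dBm


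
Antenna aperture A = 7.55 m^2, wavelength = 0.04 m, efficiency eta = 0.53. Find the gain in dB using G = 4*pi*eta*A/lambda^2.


G_linear = 4*pi*0.53*7.55/0.04^2 = 31427.71
G_dB = 10*log10(31427.71) = 45.0 dB

45.0 dB


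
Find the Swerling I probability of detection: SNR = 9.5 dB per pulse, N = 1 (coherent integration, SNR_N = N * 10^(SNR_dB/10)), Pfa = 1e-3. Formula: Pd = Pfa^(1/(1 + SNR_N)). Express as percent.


SNR_lin = 10^(9.5/10) = 8.91251
SNR_N = 1 * 8.91251 = 8.91251
1/(1 + SNR_N) = 1/9.91251 = 0.1008826
Pd = (1e-3)^0.1008826 = 0.49814
Pd = 49.8%

49.8%


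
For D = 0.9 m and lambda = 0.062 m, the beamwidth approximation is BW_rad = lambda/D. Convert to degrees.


BW_rad = 0.062 / 0.9 = 0.068889
BW_deg = 3.95 degrees

3.95 degrees


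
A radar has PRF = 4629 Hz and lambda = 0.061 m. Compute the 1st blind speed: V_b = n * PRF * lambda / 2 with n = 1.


V_blind = 1 * 4629 * 0.061 / 2 = 141.2 m/s

141.2 m/s


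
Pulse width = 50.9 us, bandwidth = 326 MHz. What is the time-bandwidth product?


TBP = 50.9 * 326 = 16593.4

16593.4


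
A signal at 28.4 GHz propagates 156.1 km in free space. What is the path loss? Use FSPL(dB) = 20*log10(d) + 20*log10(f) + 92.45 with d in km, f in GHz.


20*log10(156.1) = 43.87
20*log10(28.4) = 29.07
FSPL = 165.4 dB

165.4 dB


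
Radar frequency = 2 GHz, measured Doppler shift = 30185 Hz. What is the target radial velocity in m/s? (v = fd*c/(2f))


v = 30185 * 3e8 / (2 * 2000000000.0) = 2263.9 m/s

2263.9 m/s


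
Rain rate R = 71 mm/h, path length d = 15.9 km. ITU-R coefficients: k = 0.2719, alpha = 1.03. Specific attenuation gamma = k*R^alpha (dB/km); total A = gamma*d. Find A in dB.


gamma = 0.2719 * 71^1.03 = 21.938418 dB/km
A = 21.938418 * 15.9 = 348.82 dB

348.82 dB


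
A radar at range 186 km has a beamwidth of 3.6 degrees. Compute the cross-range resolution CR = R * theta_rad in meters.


BW_rad = 0.062831853
CR = 186000 * 0.062831853 = 11686.7 m

11686.7 m


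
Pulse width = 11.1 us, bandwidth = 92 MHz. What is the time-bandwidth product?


TBP = 11.1 * 92 = 1021.2

1021.2


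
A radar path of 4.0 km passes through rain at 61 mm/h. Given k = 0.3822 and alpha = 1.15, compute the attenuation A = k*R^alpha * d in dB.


gamma = 0.3822 * 61^1.15 = 43.193659 dB/km
A = 43.193659 * 4.0 = 172.77 dB

172.77 dB


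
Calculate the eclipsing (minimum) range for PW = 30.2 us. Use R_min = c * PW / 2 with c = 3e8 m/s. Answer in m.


R_min = 3e8 * 30.2e-6 / 2 = 4530.0 m

4530.0 m


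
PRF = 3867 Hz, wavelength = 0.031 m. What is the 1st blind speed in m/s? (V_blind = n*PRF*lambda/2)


V_blind = 1 * 3867 * 0.031 / 2 = 59.9 m/s

59.9 m/s


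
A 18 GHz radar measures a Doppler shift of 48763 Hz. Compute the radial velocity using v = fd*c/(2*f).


v = 48763 * 3e8 / (2 * 18000000000.0) = 406.4 m/s

406.4 m/s


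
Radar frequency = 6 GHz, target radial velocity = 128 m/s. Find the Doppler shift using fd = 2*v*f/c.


fd = 2 * 128 * 6000000000.0 / 3e8 = 5120.0 Hz

5120.0 Hz


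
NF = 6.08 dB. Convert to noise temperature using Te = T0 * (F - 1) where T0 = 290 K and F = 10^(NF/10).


NF_lin = 10^(6.08/10) = 4.055085
Te = 290 * (4.055085 - 1) = 886.0 K

886.0 K


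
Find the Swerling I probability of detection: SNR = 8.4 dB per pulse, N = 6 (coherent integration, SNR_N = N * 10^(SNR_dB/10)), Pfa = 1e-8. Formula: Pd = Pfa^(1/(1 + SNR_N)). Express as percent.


SNR_lin = 10^(8.4/10) = 6.91831
SNR_N = 6 * 6.91831 = 41.50986
1/(1 + SNR_N) = 1/42.50986 = 0.023524
Pd = (1e-8)^0.023524 = 0.64835
Pd = 64.8%

64.8%


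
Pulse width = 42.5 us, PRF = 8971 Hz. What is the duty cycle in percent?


DC = 42.5e-6 * 8971 * 100 = 38.13%

38.13%


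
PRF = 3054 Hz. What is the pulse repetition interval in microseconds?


PRI = 1/3054 = 0.0003274394 s = 327.4 us

327.4 us


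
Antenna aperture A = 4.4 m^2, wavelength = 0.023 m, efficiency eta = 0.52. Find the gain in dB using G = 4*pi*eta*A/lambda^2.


G_linear = 4*pi*0.52*4.4/0.023^2 = 54351.33
G_dB = 10*log10(54351.33) = 47.4 dB

47.4 dB


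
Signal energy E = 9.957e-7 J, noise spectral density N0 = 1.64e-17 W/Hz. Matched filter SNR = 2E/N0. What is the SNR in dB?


SNR_lin = 2 * 9.957e-7 / 1.64e-17 = 1.214e11
SNR_dB = 10*log10(1.214e11) = 110.8 dB

110.8 dB


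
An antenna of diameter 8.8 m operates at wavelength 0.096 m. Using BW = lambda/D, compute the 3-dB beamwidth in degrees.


BW_rad = 0.096 / 8.8 = 0.010909
BW_deg = 0.63 degrees

0.63 degrees


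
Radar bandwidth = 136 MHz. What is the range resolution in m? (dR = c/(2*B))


dR = 3e8 / (2 * 136000000.0) = 1.1 m

1.1 m


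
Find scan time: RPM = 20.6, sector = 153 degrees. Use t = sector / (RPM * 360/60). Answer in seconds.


t = 153 / (20.6 * 360) * 60 = 1.24 s

1.24 s


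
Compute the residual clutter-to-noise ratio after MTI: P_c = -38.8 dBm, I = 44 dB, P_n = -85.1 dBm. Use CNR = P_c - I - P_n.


CNR = -38.8 - 44 - (-85.1) = 2.3 dB

2.3 dB


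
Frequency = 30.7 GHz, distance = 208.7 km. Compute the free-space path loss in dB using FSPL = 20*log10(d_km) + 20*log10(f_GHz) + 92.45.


20*log10(208.7) = 46.39
20*log10(30.7) = 29.74
FSPL = 168.6 dB

168.6 dB


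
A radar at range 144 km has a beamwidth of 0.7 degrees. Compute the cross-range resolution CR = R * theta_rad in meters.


BW_rad = 0.012217305
CR = 144000 * 0.012217305 = 1759.3 m

1759.3 m


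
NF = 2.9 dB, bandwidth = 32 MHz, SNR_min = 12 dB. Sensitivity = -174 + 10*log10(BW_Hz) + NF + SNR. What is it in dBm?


10*log10(32000000.0) = 75.05
S = -174 + 75.05 + 2.9 + 12 = -84.0 dBm

-84.0 dBm


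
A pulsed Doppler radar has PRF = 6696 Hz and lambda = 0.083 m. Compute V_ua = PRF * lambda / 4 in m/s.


V_ua = 6696 * 0.083 / 4 = 138.9 m/s

138.9 m/s


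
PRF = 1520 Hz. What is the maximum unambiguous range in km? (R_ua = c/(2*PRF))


R_ua = 3e8 / (2 * 1520) = 98684.2 m = 98.7 km

98.7 km


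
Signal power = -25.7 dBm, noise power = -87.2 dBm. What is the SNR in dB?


SNR = -25.7 - (-87.2) = 61.5 dB

61.5 dB


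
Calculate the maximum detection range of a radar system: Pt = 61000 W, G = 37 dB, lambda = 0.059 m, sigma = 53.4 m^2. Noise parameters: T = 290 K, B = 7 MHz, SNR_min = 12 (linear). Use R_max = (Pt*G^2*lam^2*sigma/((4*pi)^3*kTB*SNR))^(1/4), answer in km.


G_lin = 10^(37/10) = 5011.872336
R^4 = 61000 * 5011.872336^2 * 0.059^2 * 53.4 / ((4*pi)^3 * 1.38e-23 * 290 * 7000000.0 * 12)
R^4 = 4.26962e20 m^4
R_max = (4.26962e20)^(1/4) = 143746.5 m = 143.7 km

143.7 km


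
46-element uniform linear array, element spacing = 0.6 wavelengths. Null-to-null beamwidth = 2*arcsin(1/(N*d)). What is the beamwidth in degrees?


1/(N*d) = 1/(46*0.6) = 0.036232
BW = 2*arcsin(0.036232) = 4.2 degrees

4.2 degrees


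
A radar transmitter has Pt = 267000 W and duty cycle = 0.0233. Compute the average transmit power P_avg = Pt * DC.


P_avg = 267000 * 0.0233 = 6221.1 W

6221.1 W


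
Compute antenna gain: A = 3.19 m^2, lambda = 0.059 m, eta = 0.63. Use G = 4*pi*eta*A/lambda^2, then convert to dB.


G_linear = 4*pi*0.63*3.19/0.059^2 = 7254.99
G_dB = 10*log10(7254.99) = 38.6 dB

38.6 dB


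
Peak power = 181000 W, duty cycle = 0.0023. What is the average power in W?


P_avg = 181000 * 0.0023 = 416.3 W

416.3 W


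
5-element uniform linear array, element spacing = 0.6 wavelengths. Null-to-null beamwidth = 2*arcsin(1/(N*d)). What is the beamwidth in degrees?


1/(N*d) = 1/(5*0.6) = 0.333333
BW = 2*arcsin(0.333333) = 38.9 degrees

38.9 degrees


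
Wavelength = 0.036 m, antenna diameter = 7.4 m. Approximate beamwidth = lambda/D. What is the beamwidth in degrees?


BW_rad = 0.036 / 7.4 = 0.004865
BW_deg = 0.28 degrees

0.28 degrees


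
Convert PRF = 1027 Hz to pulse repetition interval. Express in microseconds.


PRI = 1/1027 = 0.0009737098 s = 973.7 us

973.7 us


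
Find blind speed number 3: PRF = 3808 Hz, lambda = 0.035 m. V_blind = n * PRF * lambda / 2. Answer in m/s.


V_blind = 3 * 3808 * 0.035 / 2 = 199.9 m/s

199.9 m/s


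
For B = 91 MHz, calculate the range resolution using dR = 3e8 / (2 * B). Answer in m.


dR = 3e8 / (2 * 91000000.0) = 1.65 m

1.65 m


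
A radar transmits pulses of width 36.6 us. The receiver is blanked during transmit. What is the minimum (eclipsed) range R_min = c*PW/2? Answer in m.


R_min = 3e8 * 36.6e-6 / 2 = 5490.0 m

5490.0 m


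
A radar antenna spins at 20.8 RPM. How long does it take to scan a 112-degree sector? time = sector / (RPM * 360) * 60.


t = 112 / (20.8 * 360) * 60 = 0.9 s

0.9 s


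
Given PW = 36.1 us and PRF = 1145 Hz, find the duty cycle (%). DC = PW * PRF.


DC = 36.1e-6 * 1145 * 100 = 4.13%

4.13%


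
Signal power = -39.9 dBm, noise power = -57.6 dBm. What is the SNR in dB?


SNR = -39.9 - (-57.6) = 17.7 dB

17.7 dB


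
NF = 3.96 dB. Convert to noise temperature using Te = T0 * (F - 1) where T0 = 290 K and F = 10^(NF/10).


NF_lin = 10^(3.96/10) = 2.488857
Te = 290 * (2.488857 - 1) = 431.8 K

431.8 K


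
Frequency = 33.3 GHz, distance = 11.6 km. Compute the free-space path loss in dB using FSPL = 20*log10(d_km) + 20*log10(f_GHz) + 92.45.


20*log10(11.6) = 21.29
20*log10(33.3) = 30.45
FSPL = 144.2 dB

144.2 dB


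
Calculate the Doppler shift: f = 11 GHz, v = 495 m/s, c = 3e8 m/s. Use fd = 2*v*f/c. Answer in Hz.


fd = 2 * 495 * 11000000000.0 / 3e8 = 36300.0 Hz

36300.0 Hz


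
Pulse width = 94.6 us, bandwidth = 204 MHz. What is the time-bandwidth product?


TBP = 94.6 * 204 = 19298.4

19298.4


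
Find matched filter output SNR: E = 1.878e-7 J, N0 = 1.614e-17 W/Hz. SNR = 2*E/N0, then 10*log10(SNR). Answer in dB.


SNR_lin = 2 * 1.878e-7 / 1.614e-17 = 2.327e10
SNR_dB = 10*log10(2.327e10) = 103.7 dB

103.7 dB


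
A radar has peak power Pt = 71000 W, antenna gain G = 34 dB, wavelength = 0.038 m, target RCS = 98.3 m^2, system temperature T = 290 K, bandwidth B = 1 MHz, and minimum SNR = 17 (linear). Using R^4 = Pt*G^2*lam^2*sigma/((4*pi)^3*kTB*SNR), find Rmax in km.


G_lin = 10^(34/10) = 2511.886432
R^4 = 71000 * 2511.886432^2 * 0.038^2 * 98.3 / ((4*pi)^3 * 1.38e-23 * 290 * 1000000.0 * 17)
R^4 = 4.71003e20 m^4
R_max = (4.71003e20)^(1/4) = 147318.0 m = 147.3 km

147.3 km


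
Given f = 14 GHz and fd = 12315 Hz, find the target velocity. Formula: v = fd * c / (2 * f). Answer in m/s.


v = 12315 * 3e8 / (2 * 14000000000.0) = 131.9 m/s

131.9 m/s


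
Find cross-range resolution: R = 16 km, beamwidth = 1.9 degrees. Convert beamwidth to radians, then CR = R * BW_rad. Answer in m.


BW_rad = 0.033161256
CR = 16000 * 0.033161256 = 530.6 m

530.6 m


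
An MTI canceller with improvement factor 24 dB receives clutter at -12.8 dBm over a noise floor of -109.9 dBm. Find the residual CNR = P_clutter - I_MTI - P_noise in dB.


CNR = -12.8 - 24 - (-109.9) = 73.1 dB

73.1 dB


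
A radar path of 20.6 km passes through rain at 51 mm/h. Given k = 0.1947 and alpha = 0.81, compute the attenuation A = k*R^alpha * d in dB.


gamma = 0.1947 * 51^0.81 = 4.70433 dB/km
A = 4.70433 * 20.6 = 96.91 dB

96.91 dB


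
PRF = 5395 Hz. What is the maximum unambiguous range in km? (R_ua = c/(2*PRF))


R_ua = 3e8 / (2 * 5395) = 27803.5 m = 27.8 km

27.8 km


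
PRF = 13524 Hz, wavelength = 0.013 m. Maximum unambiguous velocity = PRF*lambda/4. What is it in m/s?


V_ua = 13524 * 0.013 / 4 = 44.0 m/s

44.0 m/s


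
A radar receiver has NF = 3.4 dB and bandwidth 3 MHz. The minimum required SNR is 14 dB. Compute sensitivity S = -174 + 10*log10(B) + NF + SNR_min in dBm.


10*log10(3000000.0) = 64.77
S = -174 + 64.77 + 3.4 + 14 = -91.8 dBm

-91.8 dBm


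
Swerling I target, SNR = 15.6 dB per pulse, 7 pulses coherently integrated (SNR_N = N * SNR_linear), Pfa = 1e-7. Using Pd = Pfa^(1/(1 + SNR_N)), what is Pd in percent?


SNR_lin = 10^(15.6/10) = 36.30781
SNR_N = 7 * 36.30781 = 254.15467
1/(1 + SNR_N) = 1/255.15467 = 0.0039192
Pd = (1e-7)^0.0039192 = 0.93878
Pd = 93.9%

93.9%


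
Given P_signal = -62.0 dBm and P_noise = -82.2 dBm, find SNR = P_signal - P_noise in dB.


SNR = -62.0 - (-82.2) = 20.2 dB

20.2 dB


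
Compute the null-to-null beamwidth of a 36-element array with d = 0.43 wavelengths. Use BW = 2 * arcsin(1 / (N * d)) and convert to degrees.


1/(N*d) = 1/(36*0.43) = 0.064599
BW = 2*arcsin(0.064599) = 7.4 degrees

7.4 degrees


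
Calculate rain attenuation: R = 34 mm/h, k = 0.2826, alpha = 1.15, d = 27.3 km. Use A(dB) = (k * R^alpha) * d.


gamma = 0.2826 * 34^1.15 = 16.306956 dB/km
A = 16.306956 * 27.3 = 445.18 dB

445.18 dB


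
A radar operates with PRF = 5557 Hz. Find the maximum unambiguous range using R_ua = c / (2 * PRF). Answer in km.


R_ua = 3e8 / (2 * 5557) = 26993.0 m = 27.0 km

27.0 km


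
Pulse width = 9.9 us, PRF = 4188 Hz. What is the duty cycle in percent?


DC = 9.9e-6 * 4188 * 100 = 4.15%

4.15%


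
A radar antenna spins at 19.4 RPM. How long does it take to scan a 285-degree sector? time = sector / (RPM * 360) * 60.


t = 285 / (19.4 * 360) * 60 = 2.45 s

2.45 s


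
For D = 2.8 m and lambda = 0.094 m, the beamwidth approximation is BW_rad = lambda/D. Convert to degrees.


BW_rad = 0.094 / 2.8 = 0.033571
BW_deg = 1.92 degrees

1.92 degrees


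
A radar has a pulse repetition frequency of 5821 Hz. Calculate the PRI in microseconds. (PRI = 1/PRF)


PRI = 1/5821 = 0.0001717918 s = 171.8 us

171.8 us


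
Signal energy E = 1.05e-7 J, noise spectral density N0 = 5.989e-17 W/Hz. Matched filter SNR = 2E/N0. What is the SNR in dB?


SNR_lin = 2 * 1.05e-7 / 5.989e-17 = 3.506e9
SNR_dB = 10*log10(3.506e9) = 95.4 dB

95.4 dB


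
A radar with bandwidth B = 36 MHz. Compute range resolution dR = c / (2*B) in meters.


dR = 3e8 / (2 * 36000000.0) = 4.17 m

4.17 m


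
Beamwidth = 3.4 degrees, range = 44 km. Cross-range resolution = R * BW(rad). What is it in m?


BW_rad = 0.059341195
CR = 44000 * 0.059341195 = 2611.0 m

2611.0 m


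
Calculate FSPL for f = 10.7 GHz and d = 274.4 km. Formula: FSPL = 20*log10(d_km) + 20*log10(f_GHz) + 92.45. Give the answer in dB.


20*log10(274.4) = 48.77
20*log10(10.7) = 20.59
FSPL = 161.8 dB

161.8 dB


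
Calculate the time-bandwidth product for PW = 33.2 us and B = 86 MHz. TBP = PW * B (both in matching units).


TBP = 33.2 * 86 = 2855.2

2855.2


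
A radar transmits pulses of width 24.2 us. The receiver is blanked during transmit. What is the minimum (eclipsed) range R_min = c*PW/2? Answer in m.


R_min = 3e8 * 24.2e-6 / 2 = 3630.0 m

3630.0 m


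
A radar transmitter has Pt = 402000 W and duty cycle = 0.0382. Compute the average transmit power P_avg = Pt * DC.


P_avg = 402000 * 0.0382 = 15356.4 W

15356.4 W


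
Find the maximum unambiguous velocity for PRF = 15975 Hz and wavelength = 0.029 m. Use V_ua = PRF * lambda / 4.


V_ua = 15975 * 0.029 / 4 = 115.8 m/s

115.8 m/s


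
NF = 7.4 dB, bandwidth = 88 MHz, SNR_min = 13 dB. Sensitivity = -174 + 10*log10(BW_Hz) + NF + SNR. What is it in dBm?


10*log10(88000000.0) = 79.44
S = -174 + 79.44 + 7.4 + 13 = -74.2 dBm

-74.2 dBm


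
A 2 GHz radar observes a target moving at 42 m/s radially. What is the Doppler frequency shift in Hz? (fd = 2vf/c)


fd = 2 * 42 * 2000000000.0 / 3e8 = 560.0 Hz

560.0 Hz


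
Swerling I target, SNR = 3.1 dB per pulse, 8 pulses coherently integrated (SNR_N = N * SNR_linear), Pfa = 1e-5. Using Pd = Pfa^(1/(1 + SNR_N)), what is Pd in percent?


SNR_lin = 10^(3.1/10) = 2.04174
SNR_N = 8 * 2.04174 = 16.33392
1/(1 + SNR_N) = 1/17.33392 = 0.0576904
Pd = (1e-5)^0.0576904 = 0.51469
Pd = 51.5%

51.5%


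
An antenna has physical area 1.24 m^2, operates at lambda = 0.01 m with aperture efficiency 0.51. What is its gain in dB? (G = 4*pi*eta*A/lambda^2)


G_linear = 4*pi*0.51*1.24/0.01^2 = 79469.73
G_dB = 10*log10(79469.73) = 49.0 dB

49.0 dB


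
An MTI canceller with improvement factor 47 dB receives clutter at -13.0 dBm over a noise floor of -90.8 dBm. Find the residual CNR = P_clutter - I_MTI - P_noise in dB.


CNR = -13.0 - 47 - (-90.8) = 30.8 dB

30.8 dB


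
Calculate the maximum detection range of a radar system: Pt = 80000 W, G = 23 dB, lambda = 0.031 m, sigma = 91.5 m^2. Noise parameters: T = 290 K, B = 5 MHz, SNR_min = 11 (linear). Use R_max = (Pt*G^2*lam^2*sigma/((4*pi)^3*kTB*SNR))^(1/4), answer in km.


G_lin = 10^(23/10) = 199.526231
R^4 = 80000 * 199.526231^2 * 0.031^2 * 91.5 / ((4*pi)^3 * 1.38e-23 * 290 * 5000000.0 * 11)
R^4 = 6.41158e17 m^4
R_max = (6.41158e17)^(1/4) = 28297.1 m = 28.3 km

28.3 km


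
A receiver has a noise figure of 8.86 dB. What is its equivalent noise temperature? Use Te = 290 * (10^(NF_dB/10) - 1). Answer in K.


NF_lin = 10^(8.86/10) = 7.691304
Te = 290 * (7.691304 - 1) = 1940.5 K

1940.5 K


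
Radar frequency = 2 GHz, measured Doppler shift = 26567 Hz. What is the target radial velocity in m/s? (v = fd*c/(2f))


v = 26567 * 3e8 / (2 * 2000000000.0) = 1992.5 m/s

1992.5 m/s


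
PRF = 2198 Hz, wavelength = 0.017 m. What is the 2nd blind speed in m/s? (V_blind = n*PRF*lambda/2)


V_blind = 2 * 2198 * 0.017 / 2 = 37.4 m/s

37.4 m/s


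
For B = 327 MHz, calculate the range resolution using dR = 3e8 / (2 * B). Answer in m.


dR = 3e8 / (2 * 327000000.0) = 0.46 m

0.46 m


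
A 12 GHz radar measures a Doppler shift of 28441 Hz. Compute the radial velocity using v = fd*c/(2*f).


v = 28441 * 3e8 / (2 * 12000000000.0) = 355.5 m/s

355.5 m/s


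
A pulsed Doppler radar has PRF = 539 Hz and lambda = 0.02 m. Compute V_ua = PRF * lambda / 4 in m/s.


V_ua = 539 * 0.02 / 4 = 2.7 m/s

2.7 m/s


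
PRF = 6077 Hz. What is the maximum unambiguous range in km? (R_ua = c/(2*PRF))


R_ua = 3e8 / (2 * 6077) = 24683.2 m = 24.7 km

24.7 km


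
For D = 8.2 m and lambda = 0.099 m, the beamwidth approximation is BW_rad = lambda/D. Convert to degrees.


BW_rad = 0.099 / 8.2 = 0.012073
BW_deg = 0.69 degrees

0.69 degrees


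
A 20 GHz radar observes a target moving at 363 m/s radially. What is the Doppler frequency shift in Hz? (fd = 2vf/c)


fd = 2 * 363 * 20000000000.0 / 3e8 = 48400.0 Hz

48400.0 Hz


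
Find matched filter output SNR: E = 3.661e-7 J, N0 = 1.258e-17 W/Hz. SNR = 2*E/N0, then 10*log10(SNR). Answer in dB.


SNR_lin = 2 * 3.661e-7 / 1.258e-17 = 5.82e10
SNR_dB = 10*log10(5.82e10) = 107.6 dB

107.6 dB


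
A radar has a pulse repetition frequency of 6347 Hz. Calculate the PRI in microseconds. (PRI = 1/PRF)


PRI = 1/6347 = 0.0001575548 s = 157.6 us

157.6 us


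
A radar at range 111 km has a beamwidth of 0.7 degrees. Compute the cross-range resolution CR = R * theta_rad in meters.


BW_rad = 0.012217305
CR = 111000 * 0.012217305 = 1356.1 m

1356.1 m


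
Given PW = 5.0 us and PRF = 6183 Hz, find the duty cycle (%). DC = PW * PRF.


DC = 5.0e-6 * 6183 * 100 = 3.09%

3.09%


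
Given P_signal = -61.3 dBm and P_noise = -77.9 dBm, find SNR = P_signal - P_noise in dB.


SNR = -61.3 - (-77.9) = 16.6 dB

16.6 dB


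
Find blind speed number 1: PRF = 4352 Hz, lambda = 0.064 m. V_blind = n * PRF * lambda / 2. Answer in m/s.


V_blind = 1 * 4352 * 0.064 / 2 = 139.3 m/s

139.3 m/s


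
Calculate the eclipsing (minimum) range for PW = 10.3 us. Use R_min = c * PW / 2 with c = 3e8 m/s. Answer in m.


R_min = 3e8 * 10.3e-6 / 2 = 1545.0 m

1545.0 m


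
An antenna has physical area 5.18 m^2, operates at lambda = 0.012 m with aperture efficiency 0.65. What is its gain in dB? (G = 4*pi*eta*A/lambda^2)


G_linear = 4*pi*0.65*5.18/0.012^2 = 293826.18
G_dB = 10*log10(293826.18) = 54.7 dB

54.7 dB


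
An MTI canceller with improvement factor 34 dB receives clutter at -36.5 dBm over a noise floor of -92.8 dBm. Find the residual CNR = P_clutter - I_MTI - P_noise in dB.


CNR = -36.5 - 34 - (-92.8) = 22.3 dB

22.3 dB


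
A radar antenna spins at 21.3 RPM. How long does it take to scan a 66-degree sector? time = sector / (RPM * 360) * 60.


t = 66 / (21.3 * 360) * 60 = 0.52 s

0.52 s


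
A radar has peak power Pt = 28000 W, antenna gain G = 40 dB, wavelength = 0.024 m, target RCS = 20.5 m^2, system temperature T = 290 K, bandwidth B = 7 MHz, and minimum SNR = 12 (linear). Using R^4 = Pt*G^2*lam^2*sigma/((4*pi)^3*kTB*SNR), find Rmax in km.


G_lin = 10^(40/10) = 10000.0
R^4 = 28000 * 10000.0^2 * 0.024^2 * 20.5 / ((4*pi)^3 * 1.38e-23 * 290 * 7000000.0 * 12)
R^4 = 4.9562e19 m^4
R_max = (4.9562e19)^(1/4) = 83904.9 m = 83.9 km

83.9 km


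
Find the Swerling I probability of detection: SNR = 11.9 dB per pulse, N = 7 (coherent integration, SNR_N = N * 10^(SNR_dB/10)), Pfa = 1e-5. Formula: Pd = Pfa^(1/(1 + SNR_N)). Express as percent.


SNR_lin = 10^(11.9/10) = 15.48817
SNR_N = 7 * 15.48817 = 108.41719
1/(1 + SNR_N) = 1/109.41719 = 0.0091393
Pd = (1e-5)^0.0091393 = 0.90013
Pd = 90.0%

90.0%


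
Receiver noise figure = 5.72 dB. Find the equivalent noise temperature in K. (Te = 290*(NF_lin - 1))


NF_lin = 10^(5.72/10) = 3.732502
Te = 290 * (3.732502 - 1) = 792.4 K

792.4 K


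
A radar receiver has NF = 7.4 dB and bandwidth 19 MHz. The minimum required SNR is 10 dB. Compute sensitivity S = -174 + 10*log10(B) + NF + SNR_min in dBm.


10*log10(19000000.0) = 72.79
S = -174 + 72.79 + 7.4 + 10 = -83.8 dBm

-83.8 dBm


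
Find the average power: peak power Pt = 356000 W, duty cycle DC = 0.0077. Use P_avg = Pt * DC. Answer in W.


P_avg = 356000 * 0.0077 = 2741.2 W

2741.2 W


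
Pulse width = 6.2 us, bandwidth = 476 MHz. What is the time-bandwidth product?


TBP = 6.2 * 476 = 2951.2

2951.2


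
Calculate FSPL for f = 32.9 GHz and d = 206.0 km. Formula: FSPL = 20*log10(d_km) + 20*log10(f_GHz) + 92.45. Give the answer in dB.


20*log10(206.0) = 46.28
20*log10(32.9) = 30.34
FSPL = 169.1 dB

169.1 dB


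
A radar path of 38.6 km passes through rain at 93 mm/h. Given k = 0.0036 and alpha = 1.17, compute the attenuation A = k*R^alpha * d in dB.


gamma = 0.0036 * 93^1.17 = 0.723482 dB/km
A = 0.723482 * 38.6 = 27.93 dB

27.93 dB


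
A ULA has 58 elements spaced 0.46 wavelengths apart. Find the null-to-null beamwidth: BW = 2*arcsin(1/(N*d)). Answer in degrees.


1/(N*d) = 1/(58*0.46) = 0.037481
BW = 2*arcsin(0.037481) = 4.3 degrees

4.3 degrees


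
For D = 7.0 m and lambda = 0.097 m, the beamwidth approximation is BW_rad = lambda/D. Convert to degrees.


BW_rad = 0.097 / 7.0 = 0.013857
BW_deg = 0.79 degrees

0.79 degrees


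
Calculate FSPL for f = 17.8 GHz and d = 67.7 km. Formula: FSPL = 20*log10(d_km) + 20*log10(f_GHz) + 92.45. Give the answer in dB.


20*log10(67.7) = 36.61
20*log10(17.8) = 25.01
FSPL = 154.1 dB

154.1 dB


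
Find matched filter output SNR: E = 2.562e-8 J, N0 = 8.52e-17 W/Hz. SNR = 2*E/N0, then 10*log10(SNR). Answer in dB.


SNR_lin = 2 * 2.562e-8 / 8.52e-17 = 6.014e8
SNR_dB = 10*log10(6.014e8) = 87.8 dB

87.8 dB


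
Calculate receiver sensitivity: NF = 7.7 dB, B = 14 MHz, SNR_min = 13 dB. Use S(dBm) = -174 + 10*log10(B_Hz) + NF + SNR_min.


10*log10(14000000.0) = 71.46
S = -174 + 71.46 + 7.7 + 13 = -81.8 dBm

-81.8 dBm


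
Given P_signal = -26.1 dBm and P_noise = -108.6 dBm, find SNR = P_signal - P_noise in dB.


SNR = -26.1 - (-108.6) = 82.5 dB

82.5 dB


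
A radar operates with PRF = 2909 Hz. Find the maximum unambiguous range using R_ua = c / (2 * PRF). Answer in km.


R_ua = 3e8 / (2 * 2909) = 51564.1 m = 51.6 km

51.6 km


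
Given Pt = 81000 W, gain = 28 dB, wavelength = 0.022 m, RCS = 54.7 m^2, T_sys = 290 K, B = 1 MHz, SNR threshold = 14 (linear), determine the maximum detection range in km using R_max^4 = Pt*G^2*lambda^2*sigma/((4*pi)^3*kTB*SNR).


G_lin = 10^(28/10) = 630.957344
R^4 = 81000 * 630.957344^2 * 0.022^2 * 54.7 / ((4*pi)^3 * 1.38e-23 * 290 * 1000000.0 * 14)
R^4 = 7.67862e18 m^4
R_max = (7.67862e18)^(1/4) = 52640.6 m = 52.6 km

52.6 km
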